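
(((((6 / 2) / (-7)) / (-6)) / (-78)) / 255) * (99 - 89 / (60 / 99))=319/1856400 = 0.00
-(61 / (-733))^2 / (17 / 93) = -346053/9133913 = -0.04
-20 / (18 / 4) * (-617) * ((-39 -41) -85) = -1357400/3 = -452466.67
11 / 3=3.67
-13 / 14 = -0.93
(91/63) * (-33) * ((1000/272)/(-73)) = 17875/7446 = 2.40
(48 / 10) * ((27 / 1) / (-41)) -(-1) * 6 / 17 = -9786/3485 = -2.81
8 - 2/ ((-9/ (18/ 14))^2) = 390/49 = 7.96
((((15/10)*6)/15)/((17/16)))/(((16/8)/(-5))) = -24/17 = -1.41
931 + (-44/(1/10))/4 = 821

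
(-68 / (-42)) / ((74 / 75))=425/259 = 1.64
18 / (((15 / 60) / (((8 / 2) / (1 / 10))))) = 2880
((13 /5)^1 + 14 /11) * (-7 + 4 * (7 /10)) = -4473/275 = -16.27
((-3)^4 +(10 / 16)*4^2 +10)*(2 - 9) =-707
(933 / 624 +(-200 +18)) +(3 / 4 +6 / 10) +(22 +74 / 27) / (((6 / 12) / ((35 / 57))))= -238117619/1600560 = -148.77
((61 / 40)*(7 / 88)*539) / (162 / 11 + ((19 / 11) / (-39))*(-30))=427427/104960 = 4.07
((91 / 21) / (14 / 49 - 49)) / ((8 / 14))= -0.16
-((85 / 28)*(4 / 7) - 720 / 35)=923/49 = 18.84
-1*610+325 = -285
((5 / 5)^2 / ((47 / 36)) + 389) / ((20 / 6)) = 54957/470 = 116.93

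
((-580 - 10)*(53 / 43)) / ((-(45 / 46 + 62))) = 1438420/124571 = 11.55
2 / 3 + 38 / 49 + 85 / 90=2105/882 = 2.39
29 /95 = 0.31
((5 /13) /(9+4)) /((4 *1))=5/676 = 0.01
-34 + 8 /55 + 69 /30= -3471/110 = -31.55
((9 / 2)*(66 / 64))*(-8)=-297/8 = -37.12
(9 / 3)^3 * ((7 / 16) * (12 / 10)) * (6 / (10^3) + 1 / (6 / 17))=804951/20000 = 40.25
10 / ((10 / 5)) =5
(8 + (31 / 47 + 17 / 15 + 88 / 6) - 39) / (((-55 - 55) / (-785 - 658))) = -4930731/25850 = -190.74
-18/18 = -1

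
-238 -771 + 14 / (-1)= -1023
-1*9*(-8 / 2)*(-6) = -216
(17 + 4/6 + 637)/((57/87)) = 56956/57 = 999.23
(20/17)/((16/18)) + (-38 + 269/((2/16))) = 71921/34 = 2115.32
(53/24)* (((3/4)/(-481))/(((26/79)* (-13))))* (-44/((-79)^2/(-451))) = 262933/102749296 = 0.00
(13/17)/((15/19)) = 247/255 = 0.97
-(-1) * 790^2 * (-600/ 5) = -74892000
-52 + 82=30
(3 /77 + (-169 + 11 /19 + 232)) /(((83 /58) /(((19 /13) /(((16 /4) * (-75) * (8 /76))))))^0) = 93073/1463 = 63.62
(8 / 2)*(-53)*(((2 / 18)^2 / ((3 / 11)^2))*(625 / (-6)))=8016250/2187 = 3665.41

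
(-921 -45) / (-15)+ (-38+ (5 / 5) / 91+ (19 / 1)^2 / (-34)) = 244323/15470 = 15.79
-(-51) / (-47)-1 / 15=-1.15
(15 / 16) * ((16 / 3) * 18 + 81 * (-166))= -100125/8 = -12515.62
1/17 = 0.06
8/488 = 1/61 = 0.02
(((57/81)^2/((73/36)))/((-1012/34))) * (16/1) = -196384/1495989 = -0.13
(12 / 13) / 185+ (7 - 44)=-88973/2405 = -37.00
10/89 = 0.11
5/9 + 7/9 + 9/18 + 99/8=341/24 = 14.21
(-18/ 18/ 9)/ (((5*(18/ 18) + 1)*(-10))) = 1/540 = 0.00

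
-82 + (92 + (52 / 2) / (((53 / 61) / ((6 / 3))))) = 3702/53 = 69.85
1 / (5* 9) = 1/45 = 0.02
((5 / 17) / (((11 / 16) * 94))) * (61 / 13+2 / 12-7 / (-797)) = 6052180/273188487 = 0.02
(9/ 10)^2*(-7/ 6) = -189/200 = -0.94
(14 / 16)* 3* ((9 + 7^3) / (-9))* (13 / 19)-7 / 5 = -20419/285 = -71.65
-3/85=-0.04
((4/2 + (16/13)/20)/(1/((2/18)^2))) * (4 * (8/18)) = 2144/47385 = 0.05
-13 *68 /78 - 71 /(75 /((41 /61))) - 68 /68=-59336/4575 = -12.97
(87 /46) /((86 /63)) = 5481/3956 = 1.39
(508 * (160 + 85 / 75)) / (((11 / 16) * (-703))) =-19645376/115995 = -169.36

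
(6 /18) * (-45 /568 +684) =227.97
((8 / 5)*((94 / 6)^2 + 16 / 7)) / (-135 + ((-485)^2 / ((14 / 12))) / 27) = 0.05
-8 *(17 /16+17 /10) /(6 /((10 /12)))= -221/72 = -3.07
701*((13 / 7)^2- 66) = -2148565/49 = -43848.27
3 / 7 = 0.43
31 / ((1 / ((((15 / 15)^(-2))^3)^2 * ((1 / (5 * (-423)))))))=-31/2115 = -0.01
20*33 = 660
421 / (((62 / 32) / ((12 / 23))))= 80832/713 = 113.37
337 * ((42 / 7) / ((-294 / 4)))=-1348/49 = -27.51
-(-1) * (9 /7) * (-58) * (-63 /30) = 783/5 = 156.60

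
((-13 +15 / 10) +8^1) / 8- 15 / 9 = -101/48 = -2.10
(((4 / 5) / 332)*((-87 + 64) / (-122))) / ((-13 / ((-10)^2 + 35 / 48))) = -22241/6318624 = 0.00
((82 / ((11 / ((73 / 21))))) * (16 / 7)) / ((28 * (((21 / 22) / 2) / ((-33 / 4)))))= -36.57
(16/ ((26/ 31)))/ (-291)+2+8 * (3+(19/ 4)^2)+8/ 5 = 7869943/37830 = 208.03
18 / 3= 6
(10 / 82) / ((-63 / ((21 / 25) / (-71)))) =1/43665 = 0.00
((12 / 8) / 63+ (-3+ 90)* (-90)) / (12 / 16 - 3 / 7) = -657718/27 = -24359.93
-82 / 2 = -41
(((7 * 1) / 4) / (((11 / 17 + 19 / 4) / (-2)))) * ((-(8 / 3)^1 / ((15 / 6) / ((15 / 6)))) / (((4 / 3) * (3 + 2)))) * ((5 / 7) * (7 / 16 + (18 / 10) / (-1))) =-1853/7340 = -0.25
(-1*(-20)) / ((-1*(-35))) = 4/7 = 0.57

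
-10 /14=-5/7 = -0.71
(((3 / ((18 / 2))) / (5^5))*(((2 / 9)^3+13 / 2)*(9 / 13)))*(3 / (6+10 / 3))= 9493/61425000 = 0.00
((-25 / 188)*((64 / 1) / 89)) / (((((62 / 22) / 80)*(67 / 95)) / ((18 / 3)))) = -200640000/8688091 = -23.09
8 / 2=4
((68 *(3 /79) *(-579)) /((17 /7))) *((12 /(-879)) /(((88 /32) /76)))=59141376/254617 = 232.28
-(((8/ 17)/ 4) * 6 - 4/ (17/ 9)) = 1.41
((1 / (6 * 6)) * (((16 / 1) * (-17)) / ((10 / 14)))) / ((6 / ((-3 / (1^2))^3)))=238/5 = 47.60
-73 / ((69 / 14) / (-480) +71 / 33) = -5396160/158281 = -34.09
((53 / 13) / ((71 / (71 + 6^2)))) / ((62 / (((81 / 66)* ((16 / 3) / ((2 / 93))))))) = 306234/10153 = 30.16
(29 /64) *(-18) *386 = -50373/16 = -3148.31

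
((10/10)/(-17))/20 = -1/340 = 0.00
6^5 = 7776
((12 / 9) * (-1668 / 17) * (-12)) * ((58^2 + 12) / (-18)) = -15016448/51 = -294440.16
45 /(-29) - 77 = -2278/29 = -78.55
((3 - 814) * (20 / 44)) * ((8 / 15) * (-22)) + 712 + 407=5444.33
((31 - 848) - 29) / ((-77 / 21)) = 2538/11 = 230.73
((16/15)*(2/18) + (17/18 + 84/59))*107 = 4238591/15930 = 266.08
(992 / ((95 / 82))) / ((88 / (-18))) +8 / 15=-109480/627 = -174.61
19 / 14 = 1.36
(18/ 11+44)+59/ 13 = 7175/143 = 50.17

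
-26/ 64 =-13/32 = -0.41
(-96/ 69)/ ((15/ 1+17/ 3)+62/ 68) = -3264/50623 = -0.06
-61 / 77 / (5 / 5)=-61/77 = -0.79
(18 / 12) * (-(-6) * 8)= 72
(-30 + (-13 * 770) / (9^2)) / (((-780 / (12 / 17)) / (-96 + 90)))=-4976/5967 = -0.83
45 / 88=0.51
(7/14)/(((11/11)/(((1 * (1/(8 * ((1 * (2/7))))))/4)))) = 0.05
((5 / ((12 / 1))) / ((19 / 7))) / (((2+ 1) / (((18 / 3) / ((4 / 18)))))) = 105/76 = 1.38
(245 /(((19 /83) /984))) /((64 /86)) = 107551815/76 = 1415155.46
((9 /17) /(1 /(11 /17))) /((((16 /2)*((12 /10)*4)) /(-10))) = -825/9248 = -0.09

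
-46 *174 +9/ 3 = -8001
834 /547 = 1.52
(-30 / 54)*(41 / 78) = -205/702 = -0.29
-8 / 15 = -0.53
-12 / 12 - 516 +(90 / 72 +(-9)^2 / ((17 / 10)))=-31831/68 = -468.10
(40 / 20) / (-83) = -2/83 = -0.02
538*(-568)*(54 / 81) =-611168/3 = -203722.67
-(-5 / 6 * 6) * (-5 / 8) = -25/8 = -3.12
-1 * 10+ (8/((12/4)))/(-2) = -34/3 = -11.33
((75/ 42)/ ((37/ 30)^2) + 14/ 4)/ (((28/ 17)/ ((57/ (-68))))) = -5106117/2146592 = -2.38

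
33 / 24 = 11/8 = 1.38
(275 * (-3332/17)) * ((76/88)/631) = -46550/631 = -73.77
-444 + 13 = -431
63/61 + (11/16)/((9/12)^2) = 1238/549 = 2.26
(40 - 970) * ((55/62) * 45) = -37125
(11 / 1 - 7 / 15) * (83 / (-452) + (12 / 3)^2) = 188257/1130 = 166.60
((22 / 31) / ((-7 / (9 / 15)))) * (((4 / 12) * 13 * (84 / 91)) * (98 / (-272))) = 231/2635 = 0.09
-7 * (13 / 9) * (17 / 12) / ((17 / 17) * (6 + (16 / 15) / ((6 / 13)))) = -455/264 = -1.72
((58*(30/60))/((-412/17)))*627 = -309111/412 = -750.27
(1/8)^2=1/64 = 0.02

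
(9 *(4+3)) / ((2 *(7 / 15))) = 67.50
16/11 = 1.45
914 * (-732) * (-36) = 24085728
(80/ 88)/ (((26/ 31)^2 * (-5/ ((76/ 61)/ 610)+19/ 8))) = -365180/691062801 = 0.00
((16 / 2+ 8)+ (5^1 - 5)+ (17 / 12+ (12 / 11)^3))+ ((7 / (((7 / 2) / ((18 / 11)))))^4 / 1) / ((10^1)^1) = 26518021/878460 = 30.19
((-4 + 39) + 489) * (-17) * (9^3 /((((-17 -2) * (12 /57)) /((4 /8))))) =811741.50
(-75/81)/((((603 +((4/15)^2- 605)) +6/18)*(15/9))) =125/359 = 0.35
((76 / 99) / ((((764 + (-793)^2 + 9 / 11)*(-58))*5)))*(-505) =1919/903810636 = 0.00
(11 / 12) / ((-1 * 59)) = -11/708 = -0.02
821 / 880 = 0.93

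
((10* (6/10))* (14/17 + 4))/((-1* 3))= -164/17 = -9.65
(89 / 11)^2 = 7921/121 = 65.46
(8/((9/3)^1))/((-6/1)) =-4/9 = -0.44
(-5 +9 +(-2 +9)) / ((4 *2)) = 11/8 = 1.38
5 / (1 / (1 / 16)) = 5/16 = 0.31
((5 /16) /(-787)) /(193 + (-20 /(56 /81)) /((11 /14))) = -55/21633056 = 0.00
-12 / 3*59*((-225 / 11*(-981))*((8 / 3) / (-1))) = 138909600/11 = 12628145.45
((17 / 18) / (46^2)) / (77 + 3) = 17/3047040 = 0.00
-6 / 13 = -0.46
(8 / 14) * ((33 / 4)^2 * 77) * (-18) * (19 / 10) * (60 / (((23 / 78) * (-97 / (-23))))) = -479327706/97 = -4941522.74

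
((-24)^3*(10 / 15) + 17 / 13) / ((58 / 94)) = -5630177/377 = -14934.16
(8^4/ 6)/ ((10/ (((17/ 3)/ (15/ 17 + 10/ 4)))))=591872/5175 = 114.37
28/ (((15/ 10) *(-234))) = -28/351 = -0.08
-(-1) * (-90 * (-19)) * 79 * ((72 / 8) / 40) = 121581/4 = 30395.25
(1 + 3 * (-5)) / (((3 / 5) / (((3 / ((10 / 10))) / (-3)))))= 70/3 = 23.33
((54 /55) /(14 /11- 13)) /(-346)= 9/37195 = 0.00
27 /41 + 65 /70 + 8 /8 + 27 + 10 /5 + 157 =108249/574 = 188.59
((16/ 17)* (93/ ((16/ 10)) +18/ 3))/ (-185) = -1026/3145 = -0.33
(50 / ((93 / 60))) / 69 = 1000/2139 = 0.47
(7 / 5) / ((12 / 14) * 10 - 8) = 49/20 = 2.45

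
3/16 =0.19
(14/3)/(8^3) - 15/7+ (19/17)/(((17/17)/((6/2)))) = 1.22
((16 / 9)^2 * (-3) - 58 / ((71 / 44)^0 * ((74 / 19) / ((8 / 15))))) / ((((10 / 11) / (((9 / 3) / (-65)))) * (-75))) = -478676/40584375 = -0.01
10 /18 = 5/9 = 0.56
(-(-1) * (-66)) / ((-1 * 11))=6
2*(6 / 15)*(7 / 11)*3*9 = 756/55 = 13.75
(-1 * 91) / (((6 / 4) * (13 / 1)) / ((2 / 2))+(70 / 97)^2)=-1712438/376751 = -4.55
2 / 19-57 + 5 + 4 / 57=-2954/57 = -51.82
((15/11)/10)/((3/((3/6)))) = 1/44 = 0.02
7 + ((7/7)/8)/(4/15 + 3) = 2759/392 = 7.04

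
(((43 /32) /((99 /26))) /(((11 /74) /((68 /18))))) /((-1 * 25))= -351611/980100 = -0.36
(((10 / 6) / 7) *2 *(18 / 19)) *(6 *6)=2160/133 = 16.24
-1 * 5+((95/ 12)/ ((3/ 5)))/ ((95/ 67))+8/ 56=1121/252 = 4.45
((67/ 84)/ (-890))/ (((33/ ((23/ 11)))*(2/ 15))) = -1541/3618384 = 0.00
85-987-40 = -942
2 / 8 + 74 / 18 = 157/36 = 4.36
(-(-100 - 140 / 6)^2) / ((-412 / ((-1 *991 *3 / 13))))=-33916975/4017 = -8443.36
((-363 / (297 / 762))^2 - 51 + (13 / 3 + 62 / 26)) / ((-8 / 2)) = -101478487/468 = -216834.37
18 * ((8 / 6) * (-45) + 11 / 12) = -2127/2 = -1063.50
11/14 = 0.79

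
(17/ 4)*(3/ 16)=51/64 = 0.80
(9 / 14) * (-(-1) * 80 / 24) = 15/7 = 2.14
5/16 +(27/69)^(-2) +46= 68485/1296 = 52.84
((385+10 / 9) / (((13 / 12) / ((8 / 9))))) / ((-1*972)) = -27800/85293 = -0.33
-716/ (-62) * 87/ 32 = 15573/496 = 31.40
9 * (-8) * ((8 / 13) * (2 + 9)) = -6336/13 = -487.38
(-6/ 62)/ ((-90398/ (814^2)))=90354/127379 = 0.71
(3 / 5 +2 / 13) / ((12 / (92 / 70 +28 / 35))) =259/1950 = 0.13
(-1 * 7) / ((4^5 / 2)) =-7/512 = -0.01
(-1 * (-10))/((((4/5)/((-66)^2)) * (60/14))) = 12705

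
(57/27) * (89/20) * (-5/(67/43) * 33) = -994.83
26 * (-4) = -104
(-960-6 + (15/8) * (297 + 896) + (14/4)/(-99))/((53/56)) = 7045535/5247 = 1342.77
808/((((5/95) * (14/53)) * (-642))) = -203414/2247 = -90.53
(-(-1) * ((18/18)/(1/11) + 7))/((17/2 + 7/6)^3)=486/24389 = 0.02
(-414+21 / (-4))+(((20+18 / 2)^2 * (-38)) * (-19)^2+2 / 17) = -784533485/68 = -11537257.13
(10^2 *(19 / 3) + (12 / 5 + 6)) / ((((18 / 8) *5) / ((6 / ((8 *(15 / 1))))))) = 9626/3375 = 2.85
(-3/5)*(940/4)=-141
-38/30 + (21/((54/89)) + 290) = 29101/90 = 323.34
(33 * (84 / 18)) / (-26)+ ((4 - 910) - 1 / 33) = -391228/429 = -911.95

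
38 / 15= 2.53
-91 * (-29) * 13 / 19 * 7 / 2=240149/38 = 6319.71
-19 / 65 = -0.29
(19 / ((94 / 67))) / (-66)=-1273/6204 = -0.21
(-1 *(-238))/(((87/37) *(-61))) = -8806/5307 = -1.66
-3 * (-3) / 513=1/57 = 0.02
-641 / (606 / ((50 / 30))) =-3205/1818 = -1.76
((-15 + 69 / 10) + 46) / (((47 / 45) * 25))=3411/2350 = 1.45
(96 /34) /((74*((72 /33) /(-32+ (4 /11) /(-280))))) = -24641/44030 = -0.56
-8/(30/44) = -176/15 = -11.73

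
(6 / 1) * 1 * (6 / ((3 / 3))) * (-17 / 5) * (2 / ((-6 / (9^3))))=148716/5 = 29743.20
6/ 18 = 1/3 = 0.33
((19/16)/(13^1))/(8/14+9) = 133/13936 = 0.01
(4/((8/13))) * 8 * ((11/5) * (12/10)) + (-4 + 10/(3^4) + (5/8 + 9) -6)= 2219861/16200 = 137.03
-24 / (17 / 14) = -336/17 = -19.76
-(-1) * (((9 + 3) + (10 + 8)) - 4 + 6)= 32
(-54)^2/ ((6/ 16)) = 7776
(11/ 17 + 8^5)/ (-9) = -185689/51 = -3640.96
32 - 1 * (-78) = 110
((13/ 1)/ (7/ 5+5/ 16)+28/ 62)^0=1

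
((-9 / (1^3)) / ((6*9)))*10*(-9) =15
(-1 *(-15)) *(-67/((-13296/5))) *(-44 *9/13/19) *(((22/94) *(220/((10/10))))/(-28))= 100324125/90039404 = 1.11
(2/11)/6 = 1/33 = 0.03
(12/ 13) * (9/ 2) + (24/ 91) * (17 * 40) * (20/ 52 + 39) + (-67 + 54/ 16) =66283885/9464 = 7003.79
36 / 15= 12/5 = 2.40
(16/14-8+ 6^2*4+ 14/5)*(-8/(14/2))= -39184/245 = -159.93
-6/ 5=-1.20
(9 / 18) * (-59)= -59/2 = -29.50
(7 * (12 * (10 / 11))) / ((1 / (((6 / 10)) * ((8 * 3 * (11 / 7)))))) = 1728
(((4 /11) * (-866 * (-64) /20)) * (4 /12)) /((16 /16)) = 55424/165 = 335.90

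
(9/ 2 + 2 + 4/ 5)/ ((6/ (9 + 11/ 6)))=949/72 = 13.18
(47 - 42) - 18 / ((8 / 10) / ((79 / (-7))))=3625/14 = 258.93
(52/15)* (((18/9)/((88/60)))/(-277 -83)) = -13/990 = -0.01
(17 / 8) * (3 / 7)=51/56 = 0.91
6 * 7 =42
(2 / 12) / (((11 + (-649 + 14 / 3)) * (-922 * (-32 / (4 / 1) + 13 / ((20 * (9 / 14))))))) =-9/220376440 = 0.00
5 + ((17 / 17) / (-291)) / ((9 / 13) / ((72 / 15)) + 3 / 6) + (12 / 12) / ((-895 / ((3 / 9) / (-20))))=581042133/116332100 = 4.99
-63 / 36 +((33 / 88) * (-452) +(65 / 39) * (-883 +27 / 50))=-98521/60 = -1642.02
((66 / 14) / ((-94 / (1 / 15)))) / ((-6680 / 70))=11/313960 = 0.00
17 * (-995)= -16915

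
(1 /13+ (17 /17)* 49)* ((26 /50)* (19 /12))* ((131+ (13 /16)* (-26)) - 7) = 4988203/1200 = 4156.84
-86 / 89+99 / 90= 119/890 = 0.13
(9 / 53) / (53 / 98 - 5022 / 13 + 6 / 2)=-11466/25845185 = 0.00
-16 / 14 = -8/7 = -1.14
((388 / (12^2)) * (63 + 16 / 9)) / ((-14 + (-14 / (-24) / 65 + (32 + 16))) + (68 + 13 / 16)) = 14703260/8661681 = 1.70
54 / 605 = 0.09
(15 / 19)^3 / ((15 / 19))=225/361 = 0.62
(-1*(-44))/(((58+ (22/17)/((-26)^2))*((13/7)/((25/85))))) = 40040/333279 = 0.12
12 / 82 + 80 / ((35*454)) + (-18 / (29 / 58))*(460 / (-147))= 51443674/456043 = 112.80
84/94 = 0.89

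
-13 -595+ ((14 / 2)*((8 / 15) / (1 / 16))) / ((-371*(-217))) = -104888992/172515 = -608.00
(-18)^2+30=354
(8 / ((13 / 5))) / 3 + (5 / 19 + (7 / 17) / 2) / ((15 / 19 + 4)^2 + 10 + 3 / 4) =33529006/32252961 = 1.04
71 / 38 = 1.87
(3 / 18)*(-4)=-2/3 = -0.67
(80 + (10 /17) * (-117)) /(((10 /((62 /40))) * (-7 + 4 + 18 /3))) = 589/1020 = 0.58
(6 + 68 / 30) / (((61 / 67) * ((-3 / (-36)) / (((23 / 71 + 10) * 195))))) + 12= 950055156/4331 = 219361.62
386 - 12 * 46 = -166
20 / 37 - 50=-1830/37 = -49.46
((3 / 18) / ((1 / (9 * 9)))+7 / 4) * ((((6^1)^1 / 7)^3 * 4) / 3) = 4392/343 = 12.80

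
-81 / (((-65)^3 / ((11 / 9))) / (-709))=-70191/274625 = -0.26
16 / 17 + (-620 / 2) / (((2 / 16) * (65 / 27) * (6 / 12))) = -455120/221 = -2059.37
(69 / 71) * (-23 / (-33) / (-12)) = -529/9372 = -0.06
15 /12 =5/4 = 1.25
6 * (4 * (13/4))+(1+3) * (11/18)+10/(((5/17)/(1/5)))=3926/45 = 87.24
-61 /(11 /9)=-549/11 = -49.91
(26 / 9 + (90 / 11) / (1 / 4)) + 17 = 5209/99 = 52.62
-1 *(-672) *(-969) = -651168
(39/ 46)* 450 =8775/23 = 381.52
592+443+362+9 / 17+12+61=24999/17 = 1470.53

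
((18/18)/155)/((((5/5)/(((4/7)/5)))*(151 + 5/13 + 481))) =52/44598925 = 0.00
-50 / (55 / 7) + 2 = -48/11 = -4.36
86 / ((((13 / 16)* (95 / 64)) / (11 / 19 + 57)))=96342016/23465 = 4105.78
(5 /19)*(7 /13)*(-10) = -1.42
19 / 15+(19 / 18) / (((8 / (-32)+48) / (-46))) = 2147/8595 = 0.25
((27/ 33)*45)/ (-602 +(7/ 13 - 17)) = -351/5896 = -0.06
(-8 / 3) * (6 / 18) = -8/9 = -0.89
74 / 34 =37/17 = 2.18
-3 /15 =-1/5 = -0.20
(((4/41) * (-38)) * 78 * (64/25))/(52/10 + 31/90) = -13658112/102295 = -133.52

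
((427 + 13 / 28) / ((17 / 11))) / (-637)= -131659/303212 = -0.43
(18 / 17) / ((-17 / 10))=-180/289 = -0.62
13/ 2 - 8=-3/2 = -1.50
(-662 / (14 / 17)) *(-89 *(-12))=-6009636/7 = -858519.43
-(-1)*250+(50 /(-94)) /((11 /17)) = 249.18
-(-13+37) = -24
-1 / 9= -0.11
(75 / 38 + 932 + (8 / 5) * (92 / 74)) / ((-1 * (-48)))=2193273/112480 = 19.50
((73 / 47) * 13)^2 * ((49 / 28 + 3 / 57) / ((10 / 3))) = 370147011/1678840 = 220.48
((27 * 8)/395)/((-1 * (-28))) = 54/2765 = 0.02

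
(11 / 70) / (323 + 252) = 11/40250 = 0.00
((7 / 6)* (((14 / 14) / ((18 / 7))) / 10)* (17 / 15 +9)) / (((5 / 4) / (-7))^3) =-80.74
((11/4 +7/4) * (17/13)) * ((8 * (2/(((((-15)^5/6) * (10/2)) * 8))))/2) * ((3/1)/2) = -17/1218750 = 0.00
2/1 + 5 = 7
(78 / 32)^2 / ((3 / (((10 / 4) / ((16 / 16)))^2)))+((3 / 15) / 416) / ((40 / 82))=4119703/332800 = 12.38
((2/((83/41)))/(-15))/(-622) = 41/387195 = 0.00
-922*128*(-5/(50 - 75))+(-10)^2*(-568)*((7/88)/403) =-523413428/22165 = -23614.41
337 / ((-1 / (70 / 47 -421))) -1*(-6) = 6644911/47 = 141381.09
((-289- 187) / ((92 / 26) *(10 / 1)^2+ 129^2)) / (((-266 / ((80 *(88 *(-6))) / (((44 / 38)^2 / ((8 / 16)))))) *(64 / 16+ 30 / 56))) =-112869120/308643401 = -0.37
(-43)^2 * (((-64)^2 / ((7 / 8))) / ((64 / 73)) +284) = 72784036/7 = 10397719.43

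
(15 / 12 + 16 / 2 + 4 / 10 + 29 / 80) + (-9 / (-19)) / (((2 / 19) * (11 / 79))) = 37251/880 = 42.33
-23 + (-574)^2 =329453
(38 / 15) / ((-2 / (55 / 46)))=-209/138 = -1.51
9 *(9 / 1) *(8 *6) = 3888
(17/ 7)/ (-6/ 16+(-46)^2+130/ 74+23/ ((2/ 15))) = 5032/4744635 = 0.00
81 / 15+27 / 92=5.69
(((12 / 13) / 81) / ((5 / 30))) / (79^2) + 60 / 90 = 486806/730197 = 0.67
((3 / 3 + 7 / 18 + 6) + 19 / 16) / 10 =247/288 = 0.86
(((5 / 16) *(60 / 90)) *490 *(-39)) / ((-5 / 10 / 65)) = 1035125/2 = 517562.50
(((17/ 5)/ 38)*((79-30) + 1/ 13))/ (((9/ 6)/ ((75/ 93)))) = 54230/22971 = 2.36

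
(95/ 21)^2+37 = 25342/441 = 57.46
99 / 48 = 33/16 = 2.06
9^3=729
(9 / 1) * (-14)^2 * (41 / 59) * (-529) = -648464.34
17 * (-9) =-153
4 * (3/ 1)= 12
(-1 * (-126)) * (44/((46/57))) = 158004/23 = 6869.74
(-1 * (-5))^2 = 25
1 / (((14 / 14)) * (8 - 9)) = -1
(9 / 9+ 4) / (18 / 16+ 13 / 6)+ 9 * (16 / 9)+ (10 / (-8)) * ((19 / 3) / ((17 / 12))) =16023/1343 = 11.93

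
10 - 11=-1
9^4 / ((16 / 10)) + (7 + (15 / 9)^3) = 888247/216 = 4112.25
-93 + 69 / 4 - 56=-527/4 = -131.75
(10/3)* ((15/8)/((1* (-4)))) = -25/16 = -1.56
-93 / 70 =-1.33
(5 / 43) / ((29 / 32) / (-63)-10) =-0.01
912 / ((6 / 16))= 2432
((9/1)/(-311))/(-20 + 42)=-9/6842 = 0.00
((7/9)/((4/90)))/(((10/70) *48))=245/96 = 2.55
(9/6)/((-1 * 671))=-3/1342 = 0.00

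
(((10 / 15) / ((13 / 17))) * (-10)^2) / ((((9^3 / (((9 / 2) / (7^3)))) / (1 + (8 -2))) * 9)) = 1700/1393119 = 0.00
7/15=0.47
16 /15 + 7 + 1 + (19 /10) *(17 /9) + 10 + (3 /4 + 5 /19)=80947/3420 = 23.67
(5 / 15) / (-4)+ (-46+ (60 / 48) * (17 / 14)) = -7487/168 = -44.57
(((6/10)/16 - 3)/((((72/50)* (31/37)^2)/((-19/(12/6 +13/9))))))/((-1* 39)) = -10274345/24786112 = -0.41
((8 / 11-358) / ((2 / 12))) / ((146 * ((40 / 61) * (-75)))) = 23973/80300 = 0.30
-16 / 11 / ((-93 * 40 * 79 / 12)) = 8/134695 = 0.00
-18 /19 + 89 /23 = 1277/437 = 2.92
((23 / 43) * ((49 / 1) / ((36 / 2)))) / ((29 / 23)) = 25921/22446 = 1.15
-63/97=-0.65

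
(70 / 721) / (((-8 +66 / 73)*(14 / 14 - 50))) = 365/1307173 = 0.00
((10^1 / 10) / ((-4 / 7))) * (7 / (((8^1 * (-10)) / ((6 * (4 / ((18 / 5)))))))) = 49/48 = 1.02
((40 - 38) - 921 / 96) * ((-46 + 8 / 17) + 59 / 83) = 15367077/45152 = 340.34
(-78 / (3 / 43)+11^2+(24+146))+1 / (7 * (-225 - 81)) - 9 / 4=-3552509/4284 = -829.25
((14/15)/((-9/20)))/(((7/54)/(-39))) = 624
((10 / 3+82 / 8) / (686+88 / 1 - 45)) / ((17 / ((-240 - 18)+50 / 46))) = -963167/3420468 = -0.28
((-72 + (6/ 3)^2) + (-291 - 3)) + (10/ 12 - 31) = -2353/6 = -392.17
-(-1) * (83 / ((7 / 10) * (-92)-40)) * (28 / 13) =-5810/3393 = -1.71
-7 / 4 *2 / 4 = -0.88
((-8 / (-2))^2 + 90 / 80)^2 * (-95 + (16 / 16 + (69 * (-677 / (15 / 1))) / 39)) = -50984.60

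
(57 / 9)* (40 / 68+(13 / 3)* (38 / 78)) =7847/459 = 17.10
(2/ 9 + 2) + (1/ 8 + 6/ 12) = 205/72 = 2.85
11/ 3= 3.67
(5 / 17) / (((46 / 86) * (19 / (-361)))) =-4085/391 = -10.45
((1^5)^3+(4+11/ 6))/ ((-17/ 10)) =-205/51 = -4.02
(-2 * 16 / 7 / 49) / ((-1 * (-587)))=-32/201341 = 0.00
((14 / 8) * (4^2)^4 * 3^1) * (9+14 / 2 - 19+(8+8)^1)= 4472832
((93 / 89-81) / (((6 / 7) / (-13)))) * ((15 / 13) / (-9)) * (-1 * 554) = 22996540/267 = 86129.36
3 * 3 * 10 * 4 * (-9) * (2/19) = -6480/19 = -341.05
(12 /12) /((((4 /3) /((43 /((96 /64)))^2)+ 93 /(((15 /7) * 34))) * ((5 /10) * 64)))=157165/6427888 = 0.02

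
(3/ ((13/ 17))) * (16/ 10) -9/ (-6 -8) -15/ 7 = 621/130 = 4.78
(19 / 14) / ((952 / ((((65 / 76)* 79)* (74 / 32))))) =189995/852992 = 0.22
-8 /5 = -1.60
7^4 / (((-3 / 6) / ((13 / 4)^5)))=-1741161.12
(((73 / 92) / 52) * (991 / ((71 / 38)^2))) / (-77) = -26115823/464235772 = -0.06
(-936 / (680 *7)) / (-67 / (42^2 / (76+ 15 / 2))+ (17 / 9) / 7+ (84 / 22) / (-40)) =0.07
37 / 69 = 0.54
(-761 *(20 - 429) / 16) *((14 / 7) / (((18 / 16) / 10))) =3112490/9 = 345832.22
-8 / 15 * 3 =-8/5 = -1.60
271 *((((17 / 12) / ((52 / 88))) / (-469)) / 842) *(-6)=50677/5133674 = 0.01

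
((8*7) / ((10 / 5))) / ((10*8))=0.35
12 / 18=2/3 = 0.67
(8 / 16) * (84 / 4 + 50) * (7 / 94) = 497/188 = 2.64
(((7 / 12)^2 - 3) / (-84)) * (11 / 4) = 4213/48384 = 0.09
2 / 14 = 1/7 = 0.14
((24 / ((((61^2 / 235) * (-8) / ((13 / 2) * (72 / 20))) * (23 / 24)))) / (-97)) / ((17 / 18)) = 7126704/141126367 = 0.05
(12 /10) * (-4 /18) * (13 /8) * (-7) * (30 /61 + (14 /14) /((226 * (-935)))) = 576870749/386697300 = 1.49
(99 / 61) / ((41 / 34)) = 3366/2501 = 1.35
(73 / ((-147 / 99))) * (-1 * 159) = 383031/49 = 7816.96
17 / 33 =0.52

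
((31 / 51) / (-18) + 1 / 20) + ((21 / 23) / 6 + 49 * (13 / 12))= 2810893/52785 = 53.25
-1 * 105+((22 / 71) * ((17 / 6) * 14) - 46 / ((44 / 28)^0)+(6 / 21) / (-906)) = -10409712/75047 = -138.71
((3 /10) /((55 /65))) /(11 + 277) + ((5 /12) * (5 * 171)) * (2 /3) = 2508013/10560 = 237.50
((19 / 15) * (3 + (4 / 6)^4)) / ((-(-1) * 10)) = 4921/12150 = 0.41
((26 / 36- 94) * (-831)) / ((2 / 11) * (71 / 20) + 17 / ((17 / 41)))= 1861.28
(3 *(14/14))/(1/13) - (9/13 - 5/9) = 4547/117 = 38.86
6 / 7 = 0.86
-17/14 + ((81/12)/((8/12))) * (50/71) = 11761/1988 = 5.92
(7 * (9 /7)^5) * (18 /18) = 59049/2401 = 24.59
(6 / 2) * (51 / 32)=153/32 = 4.78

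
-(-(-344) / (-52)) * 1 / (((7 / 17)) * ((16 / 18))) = 6579/364 = 18.07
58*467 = 27086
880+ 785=1665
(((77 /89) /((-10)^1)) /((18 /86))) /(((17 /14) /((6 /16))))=-23177/181560 = -0.13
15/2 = 7.50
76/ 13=5.85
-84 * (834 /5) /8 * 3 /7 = -3753/5 = -750.60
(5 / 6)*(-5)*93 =-387.50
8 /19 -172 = -3260/19 = -171.58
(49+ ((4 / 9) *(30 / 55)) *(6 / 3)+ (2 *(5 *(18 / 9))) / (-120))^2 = 1177225/484 = 2432.28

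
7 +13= 20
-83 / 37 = -2.24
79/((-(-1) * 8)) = 79/8 = 9.88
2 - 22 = -20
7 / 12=0.58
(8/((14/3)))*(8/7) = 96/49 = 1.96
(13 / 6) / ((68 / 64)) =104/51 = 2.04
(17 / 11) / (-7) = -17/77 = -0.22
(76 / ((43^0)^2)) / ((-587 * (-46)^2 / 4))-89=-27636623/310523 = -89.00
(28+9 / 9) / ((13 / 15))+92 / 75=34.69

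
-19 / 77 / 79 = -19/6083 = 0.00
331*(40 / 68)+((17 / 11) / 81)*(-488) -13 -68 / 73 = 189592495/1105731 = 171.46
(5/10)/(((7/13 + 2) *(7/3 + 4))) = 13/418 = 0.03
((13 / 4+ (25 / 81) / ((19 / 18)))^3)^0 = 1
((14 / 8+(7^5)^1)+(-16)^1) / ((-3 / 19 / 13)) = -16591237/12 = -1382603.08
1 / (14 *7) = 1/98 = 0.01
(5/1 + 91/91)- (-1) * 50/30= 23/3 = 7.67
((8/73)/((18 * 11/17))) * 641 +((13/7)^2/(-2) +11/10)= 9573329/1770615 = 5.41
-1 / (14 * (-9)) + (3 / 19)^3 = 10261/864234 = 0.01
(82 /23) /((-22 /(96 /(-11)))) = 3936/2783 = 1.41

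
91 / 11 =8.27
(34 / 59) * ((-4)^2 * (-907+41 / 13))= -6392000/767 = -8333.77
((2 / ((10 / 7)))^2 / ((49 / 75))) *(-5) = -15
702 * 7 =4914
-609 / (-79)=609/79 = 7.71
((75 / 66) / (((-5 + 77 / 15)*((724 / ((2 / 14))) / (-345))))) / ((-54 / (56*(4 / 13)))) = 14375/77649 = 0.19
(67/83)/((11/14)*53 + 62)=938/120433 = 0.01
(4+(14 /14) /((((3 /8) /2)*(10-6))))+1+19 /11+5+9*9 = 3104/33 = 94.06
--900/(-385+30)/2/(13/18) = -1620/923 = -1.76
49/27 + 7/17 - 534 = -244084/459 = -531.77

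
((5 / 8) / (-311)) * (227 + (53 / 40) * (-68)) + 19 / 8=10449/4976 = 2.10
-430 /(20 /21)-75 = -1053/2 = -526.50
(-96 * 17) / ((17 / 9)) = -864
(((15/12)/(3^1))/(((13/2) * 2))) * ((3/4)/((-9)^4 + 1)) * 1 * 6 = 15/682448 = 0.00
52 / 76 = 0.68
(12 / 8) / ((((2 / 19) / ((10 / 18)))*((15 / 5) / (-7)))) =-665/36 = -18.47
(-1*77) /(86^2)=-77/7396 = -0.01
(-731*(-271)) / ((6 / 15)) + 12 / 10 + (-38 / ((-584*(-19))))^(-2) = 5805177/10 = 580517.70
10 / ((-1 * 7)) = -10/7 = -1.43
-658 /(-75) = 658/75 = 8.77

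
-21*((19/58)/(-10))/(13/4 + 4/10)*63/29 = 25137/61393 = 0.41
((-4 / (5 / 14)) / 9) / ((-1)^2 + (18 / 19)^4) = -7297976/10588365 = -0.69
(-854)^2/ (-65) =-729316/65 = -11220.25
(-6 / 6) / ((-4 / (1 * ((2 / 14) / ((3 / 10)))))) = 5/42 = 0.12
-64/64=-1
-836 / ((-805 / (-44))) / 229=-36784/184345 = -0.20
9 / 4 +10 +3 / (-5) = 233/20 = 11.65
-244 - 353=-597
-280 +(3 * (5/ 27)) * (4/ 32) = -20155/72 = -279.93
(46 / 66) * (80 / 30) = 1.86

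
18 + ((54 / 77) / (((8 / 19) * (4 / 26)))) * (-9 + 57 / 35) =-666261/10780 = -61.81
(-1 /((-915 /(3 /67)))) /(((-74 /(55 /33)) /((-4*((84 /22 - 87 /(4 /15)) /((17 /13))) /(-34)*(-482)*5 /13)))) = -5698445/961450402 = -0.01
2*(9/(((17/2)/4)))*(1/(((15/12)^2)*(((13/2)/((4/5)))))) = 18432/27625 = 0.67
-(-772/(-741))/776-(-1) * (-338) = -48589045/143754 = -338.00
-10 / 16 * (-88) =55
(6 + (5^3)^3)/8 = 1953131/8 = 244141.38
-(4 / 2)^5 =-32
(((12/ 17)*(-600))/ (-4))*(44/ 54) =4400/51 = 86.27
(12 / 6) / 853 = 2/853 = 0.00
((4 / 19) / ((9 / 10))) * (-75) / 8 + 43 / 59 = -4924/3363 = -1.46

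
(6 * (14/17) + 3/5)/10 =471/850 = 0.55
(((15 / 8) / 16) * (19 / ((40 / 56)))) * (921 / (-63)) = -5833/128 = -45.57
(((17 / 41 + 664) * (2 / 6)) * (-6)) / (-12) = 27241/246 = 110.74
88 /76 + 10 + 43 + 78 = 2511/19 = 132.16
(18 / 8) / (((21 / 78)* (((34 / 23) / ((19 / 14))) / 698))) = 17844021/3332 = 5355.35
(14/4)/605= 7/1210 = 0.01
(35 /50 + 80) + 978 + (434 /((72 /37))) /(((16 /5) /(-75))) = -4001773/960 = -4168.51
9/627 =3/209 = 0.01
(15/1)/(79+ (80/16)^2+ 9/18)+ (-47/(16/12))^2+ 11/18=1243.32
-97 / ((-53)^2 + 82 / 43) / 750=-4171/90651750 = 0.00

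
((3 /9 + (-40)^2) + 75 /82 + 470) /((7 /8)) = 2038108/861 = 2367.14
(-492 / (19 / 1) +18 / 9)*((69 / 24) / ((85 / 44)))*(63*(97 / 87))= -116986947/46835 = -2497.85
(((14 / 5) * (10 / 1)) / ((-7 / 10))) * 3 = -120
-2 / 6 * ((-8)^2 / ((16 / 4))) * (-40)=213.33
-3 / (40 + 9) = -3/49 = -0.06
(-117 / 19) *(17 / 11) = -1989/209 = -9.52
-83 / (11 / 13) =-1079/11 = -98.09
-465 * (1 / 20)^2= -93/80 = -1.16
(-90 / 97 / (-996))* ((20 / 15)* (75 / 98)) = 375/394499 = 0.00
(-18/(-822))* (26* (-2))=-156/137 = -1.14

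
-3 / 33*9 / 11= -9/121 = -0.07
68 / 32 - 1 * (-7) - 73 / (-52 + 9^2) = 1533/232 = 6.61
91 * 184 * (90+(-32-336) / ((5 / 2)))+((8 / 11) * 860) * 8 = -52401424/55 = -952753.16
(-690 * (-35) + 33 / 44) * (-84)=-2028663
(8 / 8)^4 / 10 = 1/10 = 0.10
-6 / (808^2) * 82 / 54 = -41/2937888 = 0.00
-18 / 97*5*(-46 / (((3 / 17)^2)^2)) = 38419660/873 = 44008.77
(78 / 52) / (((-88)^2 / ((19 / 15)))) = 19/77440 = 0.00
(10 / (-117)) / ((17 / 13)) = -10/153 = -0.07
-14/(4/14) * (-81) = 3969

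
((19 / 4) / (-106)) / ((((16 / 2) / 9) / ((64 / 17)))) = -171/901 = -0.19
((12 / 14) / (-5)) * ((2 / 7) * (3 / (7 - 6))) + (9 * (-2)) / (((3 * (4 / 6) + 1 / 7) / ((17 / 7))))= -5034/245 = -20.55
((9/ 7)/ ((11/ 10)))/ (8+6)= 45/539 = 0.08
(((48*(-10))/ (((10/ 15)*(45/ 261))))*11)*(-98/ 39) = 1500576/13 = 115428.92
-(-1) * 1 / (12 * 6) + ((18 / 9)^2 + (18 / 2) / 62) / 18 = 545/2232 = 0.24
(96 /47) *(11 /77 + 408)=833.65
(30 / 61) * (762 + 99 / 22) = 22995/61 = 376.97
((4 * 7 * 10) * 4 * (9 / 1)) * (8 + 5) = 131040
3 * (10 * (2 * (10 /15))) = 40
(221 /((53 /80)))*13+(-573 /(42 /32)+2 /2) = 1447283/371 = 3901.03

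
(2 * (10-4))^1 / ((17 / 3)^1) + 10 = 12.12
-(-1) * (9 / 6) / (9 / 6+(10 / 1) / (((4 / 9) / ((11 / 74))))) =74/239 = 0.31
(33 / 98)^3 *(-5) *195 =-35038575/941192 = -37.23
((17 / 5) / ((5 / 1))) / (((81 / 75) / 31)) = 527/27 = 19.52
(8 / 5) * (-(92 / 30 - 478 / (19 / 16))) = 910768/1425 = 639.14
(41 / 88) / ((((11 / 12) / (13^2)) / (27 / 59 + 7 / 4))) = 189.63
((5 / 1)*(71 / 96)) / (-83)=-355/7968 = -0.04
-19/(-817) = 1/43 = 0.02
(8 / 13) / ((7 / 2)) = 0.18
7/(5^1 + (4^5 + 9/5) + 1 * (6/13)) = 65/9576 = 0.01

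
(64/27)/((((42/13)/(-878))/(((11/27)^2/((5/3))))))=-44195008/688905 = -64.15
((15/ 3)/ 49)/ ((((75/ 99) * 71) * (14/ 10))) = 33/24353 = 0.00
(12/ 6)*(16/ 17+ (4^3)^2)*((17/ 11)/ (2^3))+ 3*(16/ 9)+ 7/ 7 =52445/33 = 1589.24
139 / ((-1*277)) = -139/277 = -0.50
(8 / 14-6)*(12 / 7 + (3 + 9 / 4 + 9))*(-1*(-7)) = -8493/14 = -606.64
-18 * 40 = -720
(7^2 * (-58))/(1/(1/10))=-1421/5 = -284.20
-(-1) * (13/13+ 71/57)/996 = 32/14193 = 0.00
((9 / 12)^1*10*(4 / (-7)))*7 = -30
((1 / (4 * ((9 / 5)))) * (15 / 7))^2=625/7056 = 0.09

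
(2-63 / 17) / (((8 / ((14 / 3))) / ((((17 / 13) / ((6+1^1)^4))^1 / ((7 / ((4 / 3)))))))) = -29/280917 = 0.00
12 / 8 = 3/2 = 1.50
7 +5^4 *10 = 6257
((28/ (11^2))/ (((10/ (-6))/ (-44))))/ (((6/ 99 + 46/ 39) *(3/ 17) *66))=442/1045 = 0.42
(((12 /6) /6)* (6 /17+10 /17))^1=16/51 = 0.31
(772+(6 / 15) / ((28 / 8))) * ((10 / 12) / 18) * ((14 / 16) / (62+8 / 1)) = 563/1260 = 0.45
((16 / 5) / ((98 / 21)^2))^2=1296/60025 = 0.02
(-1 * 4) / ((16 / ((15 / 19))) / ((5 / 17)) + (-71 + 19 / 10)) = 600/29 = 20.69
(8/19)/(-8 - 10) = -4/171 = -0.02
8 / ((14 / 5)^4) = 625/4802 = 0.13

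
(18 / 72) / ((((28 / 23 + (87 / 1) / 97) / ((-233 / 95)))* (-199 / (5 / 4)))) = 519823/285359632 = 0.00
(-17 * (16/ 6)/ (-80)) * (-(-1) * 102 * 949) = 274261/5 = 54852.20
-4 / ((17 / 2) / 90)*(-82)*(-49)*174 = -29610296.47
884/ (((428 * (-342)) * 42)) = -221/1536948 = 0.00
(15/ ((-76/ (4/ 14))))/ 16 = -15/4256 = 0.00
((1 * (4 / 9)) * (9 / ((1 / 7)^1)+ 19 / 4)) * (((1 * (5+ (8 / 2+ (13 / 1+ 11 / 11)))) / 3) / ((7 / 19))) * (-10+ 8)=-236854/189 = -1253.20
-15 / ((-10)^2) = -3/20 = -0.15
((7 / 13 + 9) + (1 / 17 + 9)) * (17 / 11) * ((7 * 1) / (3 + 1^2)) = 14385/286 = 50.30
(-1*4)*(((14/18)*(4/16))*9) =-7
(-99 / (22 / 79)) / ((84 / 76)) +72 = -3495/14 = -249.64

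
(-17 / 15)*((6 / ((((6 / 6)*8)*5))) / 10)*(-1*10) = 17/100 = 0.17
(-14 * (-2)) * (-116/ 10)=-1624/5 = -324.80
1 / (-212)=-1/212 = 0.00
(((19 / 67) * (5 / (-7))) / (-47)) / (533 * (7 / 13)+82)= 95/8133867 = 0.00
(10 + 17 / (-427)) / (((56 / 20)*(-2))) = -21265/11956 = -1.78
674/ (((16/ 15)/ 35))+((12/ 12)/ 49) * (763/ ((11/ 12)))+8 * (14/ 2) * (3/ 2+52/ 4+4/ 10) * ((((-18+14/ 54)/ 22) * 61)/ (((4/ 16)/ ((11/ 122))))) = 609541007/83160 = 7329.74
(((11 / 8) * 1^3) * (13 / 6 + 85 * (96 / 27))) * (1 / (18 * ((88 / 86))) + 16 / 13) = 72492649/134784 = 537.84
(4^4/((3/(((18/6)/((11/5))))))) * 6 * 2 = 15360/11 = 1396.36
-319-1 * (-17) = -302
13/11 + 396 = 4369/11 = 397.18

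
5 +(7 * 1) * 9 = 68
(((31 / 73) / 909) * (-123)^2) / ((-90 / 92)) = -2397106/331785 = -7.22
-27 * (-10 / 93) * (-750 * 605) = -40837500/31 = -1317338.71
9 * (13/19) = 117/19 = 6.16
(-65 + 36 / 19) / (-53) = 1199/1007 = 1.19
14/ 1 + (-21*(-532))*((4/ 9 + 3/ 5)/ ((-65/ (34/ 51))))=-105.68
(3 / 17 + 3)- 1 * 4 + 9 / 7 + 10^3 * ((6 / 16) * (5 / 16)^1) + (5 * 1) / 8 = 225195/1904 = 118.27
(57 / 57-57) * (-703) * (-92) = -3621856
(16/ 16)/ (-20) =-1/20 = -0.05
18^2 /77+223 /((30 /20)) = 35314/231 = 152.87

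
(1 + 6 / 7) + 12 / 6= 27/7 = 3.86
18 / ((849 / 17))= 102/283 = 0.36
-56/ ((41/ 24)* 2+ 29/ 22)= -7392/625 = -11.83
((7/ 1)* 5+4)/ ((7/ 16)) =624/7 = 89.14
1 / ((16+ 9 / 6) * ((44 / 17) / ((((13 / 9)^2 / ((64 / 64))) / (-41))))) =-2873/2557170 = 0.00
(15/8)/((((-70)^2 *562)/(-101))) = -303/4406080 = 0.00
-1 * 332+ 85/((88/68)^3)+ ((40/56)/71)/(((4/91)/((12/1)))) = -219268341/756008 = -290.03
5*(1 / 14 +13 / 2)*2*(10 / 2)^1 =2300/7 = 328.57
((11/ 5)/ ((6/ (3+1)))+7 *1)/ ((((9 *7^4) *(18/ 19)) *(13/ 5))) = 2413/15169518 = 0.00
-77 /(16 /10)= -385/8 = -48.12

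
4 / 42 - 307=-6445/21 = -306.90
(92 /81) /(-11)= -92/891 = -0.10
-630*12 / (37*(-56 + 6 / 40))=151200/41329 = 3.66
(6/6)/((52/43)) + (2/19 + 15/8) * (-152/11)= -15179/572 = -26.54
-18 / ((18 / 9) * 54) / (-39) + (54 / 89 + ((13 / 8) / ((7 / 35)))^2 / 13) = 3791425/666432 = 5.69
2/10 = 1/5 = 0.20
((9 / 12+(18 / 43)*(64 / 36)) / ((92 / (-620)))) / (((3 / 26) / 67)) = -34696285/5934 = -5847.03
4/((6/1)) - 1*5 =-13/3 = -4.33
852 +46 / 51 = 43498/51 = 852.90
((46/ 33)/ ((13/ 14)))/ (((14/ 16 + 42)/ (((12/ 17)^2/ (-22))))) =-17664/22275253 = 0.00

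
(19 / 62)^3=6859/238328 = 0.03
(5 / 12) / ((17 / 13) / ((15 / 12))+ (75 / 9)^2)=975/164948 = 0.01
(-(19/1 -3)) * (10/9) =-17.78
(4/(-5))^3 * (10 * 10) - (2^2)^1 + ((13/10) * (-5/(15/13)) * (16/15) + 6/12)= -27319/450 = -60.71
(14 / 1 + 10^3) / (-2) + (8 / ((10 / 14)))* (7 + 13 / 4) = -392.20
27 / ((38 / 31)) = 837/38 = 22.03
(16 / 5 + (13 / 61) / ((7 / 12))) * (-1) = -7612/2135 = -3.57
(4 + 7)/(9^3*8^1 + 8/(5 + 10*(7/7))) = 165/87488 = 0.00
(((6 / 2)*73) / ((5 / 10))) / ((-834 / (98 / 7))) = -1022/139 = -7.35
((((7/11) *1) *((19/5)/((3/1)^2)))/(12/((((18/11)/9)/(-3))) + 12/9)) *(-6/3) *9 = 399/16225 = 0.02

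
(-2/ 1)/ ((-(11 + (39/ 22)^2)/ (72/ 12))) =5808/6845 = 0.85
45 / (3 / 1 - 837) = -0.05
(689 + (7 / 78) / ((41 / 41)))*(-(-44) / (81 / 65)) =5912390/243 = 24330.82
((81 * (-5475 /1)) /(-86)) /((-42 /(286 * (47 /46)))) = -35877.94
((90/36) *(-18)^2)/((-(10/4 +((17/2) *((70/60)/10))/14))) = -315.07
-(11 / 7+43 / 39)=-730/273 = -2.67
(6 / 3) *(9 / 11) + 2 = 40/11 = 3.64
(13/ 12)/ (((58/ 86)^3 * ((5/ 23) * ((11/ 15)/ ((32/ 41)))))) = 190180744/10999439 = 17.29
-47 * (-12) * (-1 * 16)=-9024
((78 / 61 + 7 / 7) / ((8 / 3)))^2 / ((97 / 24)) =521667/2887496 = 0.18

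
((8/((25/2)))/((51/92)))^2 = 2166784/1625625 = 1.33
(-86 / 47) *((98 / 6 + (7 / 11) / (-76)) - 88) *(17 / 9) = 131405291/530442 = 247.73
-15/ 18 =-5/6 = -0.83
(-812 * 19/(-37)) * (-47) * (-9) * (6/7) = 5593752/37 = 151182.49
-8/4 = -2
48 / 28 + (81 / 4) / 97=5223/2716 = 1.92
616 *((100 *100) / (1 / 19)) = 117040000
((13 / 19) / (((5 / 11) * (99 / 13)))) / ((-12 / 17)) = -0.28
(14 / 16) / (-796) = -7/6368 = 0.00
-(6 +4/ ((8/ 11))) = -23/2 = -11.50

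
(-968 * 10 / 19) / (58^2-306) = -0.17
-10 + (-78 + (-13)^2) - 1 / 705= 57104/705 = 81.00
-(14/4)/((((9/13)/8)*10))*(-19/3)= 25.61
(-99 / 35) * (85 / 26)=-1683/182 = -9.25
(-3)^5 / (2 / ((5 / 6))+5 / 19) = -23085/253 = -91.25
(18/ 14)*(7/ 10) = 9/10 = 0.90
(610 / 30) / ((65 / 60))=244/13 = 18.77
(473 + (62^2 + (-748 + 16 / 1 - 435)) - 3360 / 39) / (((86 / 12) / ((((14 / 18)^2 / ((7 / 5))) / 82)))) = 1394050/618813 = 2.25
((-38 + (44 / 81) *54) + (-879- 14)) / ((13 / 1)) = -2705/39 = -69.36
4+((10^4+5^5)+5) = 13134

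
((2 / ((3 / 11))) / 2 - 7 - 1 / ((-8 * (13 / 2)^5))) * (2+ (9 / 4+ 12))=-9282295/171366 = -54.17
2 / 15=0.13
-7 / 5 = -1.40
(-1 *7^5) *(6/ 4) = -50421/2 = -25210.50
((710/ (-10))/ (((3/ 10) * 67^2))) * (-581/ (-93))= -412510/1252431 = -0.33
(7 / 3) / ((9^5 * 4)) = 7/708588 = 0.00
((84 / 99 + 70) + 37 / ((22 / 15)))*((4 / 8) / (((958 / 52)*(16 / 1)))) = 82433/505824 = 0.16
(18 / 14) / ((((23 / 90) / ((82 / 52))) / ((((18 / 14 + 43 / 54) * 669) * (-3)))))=-971398035/29302 = -33151.25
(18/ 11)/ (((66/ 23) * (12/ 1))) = 23/484 = 0.05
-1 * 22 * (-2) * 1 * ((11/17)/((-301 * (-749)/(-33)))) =-15972/3832633 = 0.00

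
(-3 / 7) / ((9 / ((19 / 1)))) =-19/21 = -0.90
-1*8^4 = -4096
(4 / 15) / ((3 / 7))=28/45 = 0.62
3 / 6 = 1/2 = 0.50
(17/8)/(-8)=-0.27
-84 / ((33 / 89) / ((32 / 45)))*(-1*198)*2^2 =637952/5 = 127590.40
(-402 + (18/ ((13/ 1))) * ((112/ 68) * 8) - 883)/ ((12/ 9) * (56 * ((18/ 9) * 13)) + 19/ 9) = -0.65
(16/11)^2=256/121 = 2.12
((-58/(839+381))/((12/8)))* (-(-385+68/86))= -159703/13115 = -12.18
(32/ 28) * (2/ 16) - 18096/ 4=-4523.86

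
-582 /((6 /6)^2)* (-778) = 452796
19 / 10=1.90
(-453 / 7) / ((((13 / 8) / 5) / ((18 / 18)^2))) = -18120/91 = -199.12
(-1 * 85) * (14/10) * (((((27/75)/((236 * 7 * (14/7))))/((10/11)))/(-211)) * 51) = 85833/24898000 = 0.00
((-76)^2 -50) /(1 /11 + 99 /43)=1354199/566 = 2392.58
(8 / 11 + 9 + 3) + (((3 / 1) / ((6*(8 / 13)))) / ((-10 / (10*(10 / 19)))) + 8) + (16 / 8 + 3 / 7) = 266011/11704 = 22.73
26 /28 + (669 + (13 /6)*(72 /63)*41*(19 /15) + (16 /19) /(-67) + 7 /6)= 320667479/400995 = 799.68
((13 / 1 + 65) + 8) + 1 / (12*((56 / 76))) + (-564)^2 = 53454595/168 = 318182.11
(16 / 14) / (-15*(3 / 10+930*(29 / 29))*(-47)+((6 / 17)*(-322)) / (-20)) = 1360/780481947 = 0.00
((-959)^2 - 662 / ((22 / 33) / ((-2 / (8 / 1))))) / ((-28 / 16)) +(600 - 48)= -3675853/7 = -525121.86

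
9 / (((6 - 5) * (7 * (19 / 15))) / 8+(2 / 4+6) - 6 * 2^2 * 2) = -1080/4847 = -0.22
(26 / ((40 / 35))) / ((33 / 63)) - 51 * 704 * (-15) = 23698551/44 = 538603.43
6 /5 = 1.20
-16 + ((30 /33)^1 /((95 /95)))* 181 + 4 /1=152.55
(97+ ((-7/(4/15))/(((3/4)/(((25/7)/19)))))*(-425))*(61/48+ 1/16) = 219872/57 = 3857.40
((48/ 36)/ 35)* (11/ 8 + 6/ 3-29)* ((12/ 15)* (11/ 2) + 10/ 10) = -369/70 = -5.27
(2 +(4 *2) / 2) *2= 12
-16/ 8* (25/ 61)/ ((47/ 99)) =-4950/2867 = -1.73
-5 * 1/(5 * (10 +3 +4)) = -1/17 = -0.06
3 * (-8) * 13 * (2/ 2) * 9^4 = -2047032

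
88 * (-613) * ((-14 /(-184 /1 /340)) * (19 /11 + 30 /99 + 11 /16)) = -523394725/138 = -3792715.40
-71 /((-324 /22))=781/162 = 4.82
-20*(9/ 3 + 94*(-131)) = 246220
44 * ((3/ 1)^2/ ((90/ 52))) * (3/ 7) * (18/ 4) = 441.26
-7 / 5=-1.40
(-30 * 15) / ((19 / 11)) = -260.53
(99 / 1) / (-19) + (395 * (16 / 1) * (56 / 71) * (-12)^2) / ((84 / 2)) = 23048331/1349 = 17085.49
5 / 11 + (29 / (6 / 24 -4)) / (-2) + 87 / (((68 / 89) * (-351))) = 1748921/437580 = 4.00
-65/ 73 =-0.89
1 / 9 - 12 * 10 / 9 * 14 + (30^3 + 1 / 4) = 965293/36 = 26813.69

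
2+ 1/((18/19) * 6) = 235/108 = 2.18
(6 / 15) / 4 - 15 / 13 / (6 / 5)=-56/65 = -0.86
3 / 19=0.16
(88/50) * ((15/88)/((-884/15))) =-9/1768 = -0.01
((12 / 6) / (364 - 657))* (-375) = 750/293 = 2.56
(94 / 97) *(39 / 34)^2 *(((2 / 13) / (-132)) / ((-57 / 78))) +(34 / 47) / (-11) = -35098673/550736318 = -0.06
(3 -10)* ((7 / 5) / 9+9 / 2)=-2933/90 = -32.59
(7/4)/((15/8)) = 14/15 = 0.93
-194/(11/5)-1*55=-1575/11 = -143.18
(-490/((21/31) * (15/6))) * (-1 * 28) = 8101.33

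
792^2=627264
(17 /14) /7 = 17/98 = 0.17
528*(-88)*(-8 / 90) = 61952/15 = 4130.13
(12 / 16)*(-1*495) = -1485/4 = -371.25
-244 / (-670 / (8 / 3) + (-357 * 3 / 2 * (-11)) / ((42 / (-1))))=488/783 = 0.62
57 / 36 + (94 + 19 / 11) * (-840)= -10614031/132 = -80409.33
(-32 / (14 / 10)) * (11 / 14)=-880/49 = -17.96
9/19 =0.47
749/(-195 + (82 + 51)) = -749/62 = -12.08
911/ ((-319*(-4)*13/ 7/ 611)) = 299719/1276 = 234.89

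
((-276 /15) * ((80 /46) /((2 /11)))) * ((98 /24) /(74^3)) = -539/303918 = 0.00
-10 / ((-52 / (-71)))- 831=-21961/26 = -844.65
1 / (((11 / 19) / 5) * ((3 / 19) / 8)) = 437.58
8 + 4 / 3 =28/3 = 9.33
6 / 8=3/4 = 0.75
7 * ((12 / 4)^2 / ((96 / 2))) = 21/16 = 1.31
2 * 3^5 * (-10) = -4860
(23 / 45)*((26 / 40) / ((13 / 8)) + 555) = 63871/225 = 283.87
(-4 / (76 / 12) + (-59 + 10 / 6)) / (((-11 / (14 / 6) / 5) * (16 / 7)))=101185/3762 = 26.90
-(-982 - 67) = 1049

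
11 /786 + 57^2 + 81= 2617391/786 = 3330.01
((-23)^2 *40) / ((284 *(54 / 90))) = 26450/213 = 124.18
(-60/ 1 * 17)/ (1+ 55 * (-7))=85/32 = 2.66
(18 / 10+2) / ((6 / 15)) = 9.50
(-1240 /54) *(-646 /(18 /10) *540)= 40052000/9 = 4450222.22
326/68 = 163/34 = 4.79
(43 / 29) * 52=2236/29 = 77.10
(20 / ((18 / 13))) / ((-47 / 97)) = -12610/423 = -29.81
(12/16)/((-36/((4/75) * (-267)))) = 89/300 = 0.30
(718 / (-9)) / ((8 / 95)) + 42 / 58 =-988289/1044 = -946.64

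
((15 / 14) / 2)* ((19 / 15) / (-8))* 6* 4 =-57/28 = -2.04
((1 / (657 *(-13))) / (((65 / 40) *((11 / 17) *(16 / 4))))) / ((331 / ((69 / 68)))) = -23/269514102 = 0.00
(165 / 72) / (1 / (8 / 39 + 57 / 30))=9031/1872 = 4.82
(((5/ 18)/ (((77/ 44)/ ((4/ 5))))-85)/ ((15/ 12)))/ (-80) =5347/6300 = 0.85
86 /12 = 43/6 = 7.17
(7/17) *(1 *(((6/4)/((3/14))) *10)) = 490/17 = 28.82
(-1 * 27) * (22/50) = -11.88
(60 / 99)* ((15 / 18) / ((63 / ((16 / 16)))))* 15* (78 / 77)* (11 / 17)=6500/82467 = 0.08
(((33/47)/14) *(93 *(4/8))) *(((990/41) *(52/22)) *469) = 120289455/1927 = 62423.17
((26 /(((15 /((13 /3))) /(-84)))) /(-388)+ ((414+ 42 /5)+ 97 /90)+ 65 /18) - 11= 1823326/4365 = 417.72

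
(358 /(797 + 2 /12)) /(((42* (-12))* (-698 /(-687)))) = -40991/46739476 = 0.00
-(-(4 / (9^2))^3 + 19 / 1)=-10097315/531441 = -19.00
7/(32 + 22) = 7/54 = 0.13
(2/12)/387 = 1/2322 = 0.00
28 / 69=0.41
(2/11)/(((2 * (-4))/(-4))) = 1/11 = 0.09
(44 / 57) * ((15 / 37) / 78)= 110/27417 = 0.00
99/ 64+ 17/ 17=163/64 = 2.55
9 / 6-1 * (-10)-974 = -1925/2 = -962.50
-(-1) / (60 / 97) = 97/60 = 1.62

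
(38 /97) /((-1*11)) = -38/1067 = -0.04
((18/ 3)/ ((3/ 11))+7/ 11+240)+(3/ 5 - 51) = 11673/55 = 212.24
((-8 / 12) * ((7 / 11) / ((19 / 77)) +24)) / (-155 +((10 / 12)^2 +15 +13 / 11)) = 133320/1039243 = 0.13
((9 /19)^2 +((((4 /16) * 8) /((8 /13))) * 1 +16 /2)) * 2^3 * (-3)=-99414/361 = -275.39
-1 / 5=-0.20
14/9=1.56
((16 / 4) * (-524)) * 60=-125760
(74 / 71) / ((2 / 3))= 111/71 = 1.56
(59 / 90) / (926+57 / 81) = 177/250210 = 0.00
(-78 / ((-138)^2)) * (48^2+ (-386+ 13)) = -25103/3174 = -7.91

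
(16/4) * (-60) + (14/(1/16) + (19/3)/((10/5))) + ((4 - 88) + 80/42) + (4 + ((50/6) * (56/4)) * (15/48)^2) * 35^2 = 50431657/2688 = 18761.78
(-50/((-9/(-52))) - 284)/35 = -5156/315 = -16.37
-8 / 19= -0.42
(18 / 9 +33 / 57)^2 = 2401/361 = 6.65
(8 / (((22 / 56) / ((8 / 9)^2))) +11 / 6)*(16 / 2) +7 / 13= 1667065/11583 = 143.92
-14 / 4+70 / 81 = -427/162 = -2.64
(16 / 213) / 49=16/10437 = 0.00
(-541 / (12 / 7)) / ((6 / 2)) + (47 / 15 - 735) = -150671/180 = -837.06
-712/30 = -23.73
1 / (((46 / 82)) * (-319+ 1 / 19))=-779/139380 = -0.01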